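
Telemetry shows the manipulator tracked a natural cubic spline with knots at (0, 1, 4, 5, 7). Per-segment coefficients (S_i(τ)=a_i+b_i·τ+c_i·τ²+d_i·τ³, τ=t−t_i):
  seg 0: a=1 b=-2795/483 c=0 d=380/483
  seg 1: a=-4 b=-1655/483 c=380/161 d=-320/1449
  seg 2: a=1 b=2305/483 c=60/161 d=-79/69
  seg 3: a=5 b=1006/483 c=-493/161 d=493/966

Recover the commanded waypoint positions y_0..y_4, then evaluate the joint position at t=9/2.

y_0=1 y_1=-4 y_2=1 y_3=5 y_4=1
S(9/2) = 4297/1288

y_0 = S_0(0) = a_0 = 1
y_1 = S_1(0) = a_1 = -4
y_2 = S_2(0) = a_2 = 1
y_3 = S_3(0) = a_3 = 5
y_4 = S_3(2) = 1
t_q=9/2 is in segment 2 (τ=1/2); S_2(τ)=4297/1288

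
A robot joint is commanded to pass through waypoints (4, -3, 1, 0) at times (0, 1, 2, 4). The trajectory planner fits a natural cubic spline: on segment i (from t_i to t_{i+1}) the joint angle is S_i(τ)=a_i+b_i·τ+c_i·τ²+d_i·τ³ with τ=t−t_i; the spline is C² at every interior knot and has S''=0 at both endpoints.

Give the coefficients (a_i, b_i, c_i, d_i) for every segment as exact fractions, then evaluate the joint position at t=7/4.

Δ: Δ0=-7, Δ1=4, Δ2=-1/2
row 1: diag=4, rhs=66; c'=1/4, d'=33/2
row 2: denom=6−1·1/4=23/4; d'=(-27−1·33/2)/(23/4)=-174/23
back: M2=-174/23
back: M1=33/2−1/4·-174/23=423/23
M: M0=0, M1=423/23, M2=-174/23, M3=0
seg 0: a=4, c=M0/2=0, d=(M1−M0)/(6·1)=141/46, b=Δ0−h0·(2M0+M1)/6=-463/46
seg 1: a=-3, c=M1/2=423/46, d=(M2−M1)/(6·1)=-199/46, b=Δ1−h1·(2M1+M2)/6=-20/23
seg 2: a=1, c=M2/2=-87/23, d=(M3−M2)/(6·2)=29/46, b=Δ2−h2·(2M2+M3)/6=209/46
t_q=7/4 → seg 1, τ=3/4; S=-3+-20/23·τ+423/46·τ²+-199/46·τ³=-39/128

  seg 0: a=4 b=-463/46 c=0 d=141/46
  seg 1: a=-3 b=-20/23 c=423/46 d=-199/46
  seg 2: a=1 b=209/46 c=-87/23 d=29/46
S(7/4) = -39/128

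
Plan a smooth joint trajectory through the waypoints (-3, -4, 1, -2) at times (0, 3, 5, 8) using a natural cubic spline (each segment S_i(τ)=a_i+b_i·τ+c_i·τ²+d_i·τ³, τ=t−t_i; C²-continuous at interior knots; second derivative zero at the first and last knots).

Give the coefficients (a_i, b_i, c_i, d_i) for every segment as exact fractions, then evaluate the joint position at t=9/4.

Δ: Δ0=-1/3, Δ1=5/2, Δ2=-1
row 1: diag=10, rhs=17; c'=1/5, d'=17/10
row 2: denom=10−2·1/5=48/5; d'=(-21−2·17/10)/(48/5)=-61/24
back: M2=-61/24
back: M1=17/10−1/5·-61/24=53/24
M: M0=0, M1=53/24, M2=-61/24, M3=0
seg 0: a=-3, c=M0/2=0, d=(M1−M0)/(6·3)=53/432, b=Δ0−h0·(2M0+M1)/6=-23/16
seg 1: a=-4, c=M1/2=53/48, d=(M2−M1)/(6·2)=-19/48, b=Δ1−h1·(2M1+M2)/6=15/8
seg 2: a=1, c=M2/2=-61/48, d=(M3−M2)/(6·3)=61/432, b=Δ2−h2·(2M2+M3)/6=37/24
t_q=9/4 → seg 0, τ=9/4; S=-3+-23/16·τ+0·τ²+53/432·τ³=-4953/1024

  seg 0: a=-3 b=-23/16 c=0 d=53/432
  seg 1: a=-4 b=15/8 c=53/48 d=-19/48
  seg 2: a=1 b=37/24 c=-61/48 d=61/432
S(9/4) = -4953/1024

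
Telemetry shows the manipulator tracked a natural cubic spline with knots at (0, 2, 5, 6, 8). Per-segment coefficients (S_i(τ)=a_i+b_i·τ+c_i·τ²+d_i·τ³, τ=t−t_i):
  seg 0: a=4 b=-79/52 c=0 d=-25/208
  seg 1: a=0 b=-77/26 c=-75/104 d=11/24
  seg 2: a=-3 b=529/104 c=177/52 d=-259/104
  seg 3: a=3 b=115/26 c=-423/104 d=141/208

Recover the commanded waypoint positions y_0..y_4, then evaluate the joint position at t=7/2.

y_0=4 y_1=0 y_2=-3 y_3=3 y_4=1
S(7/2) = -3759/832

y_0 = S_0(0) = a_0 = 4
y_1 = S_1(0) = a_1 = 0
y_2 = S_2(0) = a_2 = -3
y_3 = S_3(0) = a_3 = 3
y_4 = S_3(2) = 1
t_q=7/2 is in segment 1 (τ=3/2); S_1(τ)=-3759/832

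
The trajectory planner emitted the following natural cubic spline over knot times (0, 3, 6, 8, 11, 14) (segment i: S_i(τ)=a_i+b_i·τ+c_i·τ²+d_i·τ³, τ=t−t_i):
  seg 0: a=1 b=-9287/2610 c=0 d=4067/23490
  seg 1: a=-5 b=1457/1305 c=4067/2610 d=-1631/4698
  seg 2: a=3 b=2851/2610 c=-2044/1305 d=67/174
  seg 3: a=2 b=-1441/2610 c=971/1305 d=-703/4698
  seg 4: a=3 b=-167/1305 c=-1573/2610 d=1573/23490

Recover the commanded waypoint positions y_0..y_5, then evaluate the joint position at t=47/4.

y_0 = S_0(0) = a_0 = 1
y_1 = S_1(0) = a_1 = -5
y_2 = S_2(0) = a_2 = 3
y_3 = S_3(0) = a_3 = 2
y_4 = S_4(0) = a_4 = 3
y_5 = S_4(3) = -1
t_q=47/4 is in segment 4 (τ=3/4); S_4(τ)=48131/18560

y_0=1 y_1=-5 y_2=3 y_3=2 y_4=3 y_5=-1
S(47/4) = 48131/18560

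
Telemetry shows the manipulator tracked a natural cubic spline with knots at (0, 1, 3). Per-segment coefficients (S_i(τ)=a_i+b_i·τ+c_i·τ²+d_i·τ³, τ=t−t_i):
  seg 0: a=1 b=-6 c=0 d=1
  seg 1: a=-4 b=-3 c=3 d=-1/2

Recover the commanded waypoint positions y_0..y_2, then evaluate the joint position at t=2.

y_0 = S_0(0) = a_0 = 1
y_1 = S_1(0) = a_1 = -4
y_2 = S_1(2) = -2
t_q=2 is in segment 1 (τ=1); S_1(τ)=-9/2

y_0=1 y_1=-4 y_2=-2
S(2) = -9/2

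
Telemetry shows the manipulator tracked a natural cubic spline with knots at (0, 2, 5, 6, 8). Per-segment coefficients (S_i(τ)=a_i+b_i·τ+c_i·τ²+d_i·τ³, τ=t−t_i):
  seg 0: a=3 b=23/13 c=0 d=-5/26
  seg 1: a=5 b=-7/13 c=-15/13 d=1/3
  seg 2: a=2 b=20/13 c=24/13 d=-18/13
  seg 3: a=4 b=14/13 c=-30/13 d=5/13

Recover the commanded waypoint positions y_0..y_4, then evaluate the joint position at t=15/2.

y_0 = S_0(0) = a_0 = 3
y_1 = S_1(0) = a_1 = 5
y_2 = S_2(0) = a_2 = 2
y_3 = S_3(0) = a_3 = 4
y_4 = S_3(2) = 0
t_q=15/2 is in segment 3 (τ=3/2); S_3(τ)=179/104

y_0=3 y_1=5 y_2=2 y_3=4 y_4=0
S(15/2) = 179/104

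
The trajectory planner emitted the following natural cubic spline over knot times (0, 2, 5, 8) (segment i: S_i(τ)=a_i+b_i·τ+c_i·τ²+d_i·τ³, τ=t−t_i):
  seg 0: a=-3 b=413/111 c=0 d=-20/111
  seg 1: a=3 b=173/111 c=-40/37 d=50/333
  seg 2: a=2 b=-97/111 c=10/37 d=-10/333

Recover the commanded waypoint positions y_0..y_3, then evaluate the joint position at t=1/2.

y_0=-3 y_1=3 y_2=2 y_3=1
S(1/2) = -43/37

y_0 = S_0(0) = a_0 = -3
y_1 = S_1(0) = a_1 = 3
y_2 = S_2(0) = a_2 = 2
y_3 = S_2(3) = 1
t_q=1/2 is in segment 0 (τ=1/2); S_0(τ)=-43/37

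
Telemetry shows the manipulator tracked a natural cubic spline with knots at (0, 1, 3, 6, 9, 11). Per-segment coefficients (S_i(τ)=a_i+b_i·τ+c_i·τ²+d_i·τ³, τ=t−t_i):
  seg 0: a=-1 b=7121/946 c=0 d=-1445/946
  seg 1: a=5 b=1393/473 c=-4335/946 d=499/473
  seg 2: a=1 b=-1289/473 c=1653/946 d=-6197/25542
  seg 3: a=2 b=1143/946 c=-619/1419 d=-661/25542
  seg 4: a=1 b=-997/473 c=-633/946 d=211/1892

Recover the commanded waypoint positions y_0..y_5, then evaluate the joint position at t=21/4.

y_0 = S_0(0) = a_0 = -1
y_1 = S_1(0) = a_1 = 5
y_2 = S_2(0) = a_2 = 1
y_3 = S_3(0) = a_3 = 2
y_4 = S_4(0) = a_4 = 1
y_5 = S_4(2) = -5
t_q=21/4 is in segment 2 (τ=9/4); S_2(τ)=57565/60544

y_0=-1 y_1=5 y_2=1 y_3=2 y_4=1 y_5=-5
S(21/4) = 57565/60544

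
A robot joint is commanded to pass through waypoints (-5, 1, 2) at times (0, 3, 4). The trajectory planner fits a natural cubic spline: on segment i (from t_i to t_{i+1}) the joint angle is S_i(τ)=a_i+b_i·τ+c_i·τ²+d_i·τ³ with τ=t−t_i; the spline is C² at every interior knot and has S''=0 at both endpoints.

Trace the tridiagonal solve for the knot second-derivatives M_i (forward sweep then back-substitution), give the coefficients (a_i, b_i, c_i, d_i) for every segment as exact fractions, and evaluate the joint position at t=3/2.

  seg 0: a=-5 b=19/8 c=0 d=-1/24
  seg 1: a=1 b=5/4 c=-3/8 d=1/8
S(3/2) = -101/64

Δ: Δ0=2, Δ1=1
row 1: diag=8, rhs=-6; c'=1/8, d'=-3/4
back: M1=-3/4
M: M0=0, M1=-3/4, M2=0
seg 0: a=-5, c=M0/2=0, d=(M1−M0)/(6·3)=-1/24, b=Δ0−h0·(2M0+M1)/6=19/8
seg 1: a=1, c=M1/2=-3/8, d=(M2−M1)/(6·1)=1/8, b=Δ1−h1·(2M1+M2)/6=5/4
t_q=3/2 → seg 0, τ=3/2; S=-5+19/8·τ+0·τ²+-1/24·τ³=-101/64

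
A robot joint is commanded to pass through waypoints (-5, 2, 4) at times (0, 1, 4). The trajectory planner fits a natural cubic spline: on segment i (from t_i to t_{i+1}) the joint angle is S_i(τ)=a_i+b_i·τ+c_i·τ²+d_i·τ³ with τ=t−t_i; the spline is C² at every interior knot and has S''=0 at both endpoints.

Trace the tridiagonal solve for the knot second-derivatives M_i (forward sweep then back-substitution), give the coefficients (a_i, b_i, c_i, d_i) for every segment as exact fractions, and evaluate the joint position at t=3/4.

Δ: Δ0=7, Δ1=2/3
row 1: diag=8, rhs=-38; c'=3/8, d'=-19/4
back: M1=-19/4
M: M0=0, M1=-19/4, M2=0
seg 0: a=-5, c=M0/2=0, d=(M1−M0)/(6·1)=-19/24, b=Δ0−h0·(2M0+M1)/6=187/24
seg 1: a=2, c=M1/2=-19/8, d=(M2−M1)/(6·3)=19/72, b=Δ1−h1·(2M1+M2)/6=65/12
t_q=3/4 → seg 0, τ=3/4; S=-5+187/24·τ+0·τ²+-19/24·τ³=261/512

  seg 0: a=-5 b=187/24 c=0 d=-19/24
  seg 1: a=2 b=65/12 c=-19/8 d=19/72
S(3/4) = 261/512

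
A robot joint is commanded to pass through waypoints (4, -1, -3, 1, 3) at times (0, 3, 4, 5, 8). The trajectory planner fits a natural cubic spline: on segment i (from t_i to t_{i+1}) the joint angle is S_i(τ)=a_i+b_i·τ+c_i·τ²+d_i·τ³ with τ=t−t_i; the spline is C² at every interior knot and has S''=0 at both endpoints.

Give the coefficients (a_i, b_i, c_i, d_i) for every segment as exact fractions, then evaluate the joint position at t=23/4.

Δ: Δ0=-5/3, Δ1=-2, Δ2=4, Δ3=2/3
row 1: diag=8, rhs=-2; c'=1/8, d'=-1/4
row 2: denom=4−1·1/8=31/8; d'=(36−1·-1/4)/(31/8)=290/31
row 3: denom=8−1·8/31=240/31; d'=(-20−1·290/31)/(240/31)=-91/24
back: M3=-91/24
back: M2=290/31−8/31·-91/24=31/3
back: M1=-1/4−1/8·31/3=-37/24
M: M0=0, M1=-37/24, M2=31/3, M3=-91/24, M4=0
seg 0: a=4, c=M0/2=0, d=(M1−M0)/(6·3)=-37/432, b=Δ0−h0·(2M0+M1)/6=-43/48
seg 1: a=-1, c=M1/2=-37/48, d=(M2−M1)/(6·1)=95/48, b=Δ1−h1·(2M1+M2)/6=-77/24
seg 2: a=-3, c=M2/2=31/6, d=(M3−M2)/(6·1)=-113/48, b=Δ2−h2·(2M2+M3)/6=19/16
seg 3: a=1, c=M3/2=-91/48, d=(M4−M3)/(6·3)=91/432, b=Δ3−h3·(2M3+M4)/6=107/24
t_q=23/4 → seg 3, τ=3/4; S=1+107/24·τ+-91/48·τ²+91/432·τ³=3447/1024

  seg 0: a=4 b=-43/48 c=0 d=-37/432
  seg 1: a=-1 b=-77/24 c=-37/48 d=95/48
  seg 2: a=-3 b=19/16 c=31/6 d=-113/48
  seg 3: a=1 b=107/24 c=-91/48 d=91/432
S(23/4) = 3447/1024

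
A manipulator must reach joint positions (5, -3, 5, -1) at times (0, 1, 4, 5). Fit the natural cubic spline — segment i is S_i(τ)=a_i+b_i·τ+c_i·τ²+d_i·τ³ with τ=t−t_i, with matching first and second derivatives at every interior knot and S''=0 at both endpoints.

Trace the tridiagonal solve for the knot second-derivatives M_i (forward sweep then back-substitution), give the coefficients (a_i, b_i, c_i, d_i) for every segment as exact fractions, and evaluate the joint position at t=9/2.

  seg 0: a=5 b=-1654/165 c=0 d=334/165
  seg 1: a=-3 b=-652/165 c=334/55 d=-58/45
  seg 2: a=5 b=-382/165 c=-304/55 d=304/165
S(9/2) = 148/55

Δ: Δ0=-8, Δ1=8/3, Δ2=-6
row 1: diag=8, rhs=64; c'=3/8, d'=8
row 2: denom=8−3·3/8=55/8; d'=(-52−3·8)/(55/8)=-608/55
back: M2=-608/55
back: M1=8−3/8·-608/55=668/55
M: M0=0, M1=668/55, M2=-608/55, M3=0
seg 0: a=5, c=M0/2=0, d=(M1−M0)/(6·1)=334/165, b=Δ0−h0·(2M0+M1)/6=-1654/165
seg 1: a=-3, c=M1/2=334/55, d=(M2−M1)/(6·3)=-58/45, b=Δ1−h1·(2M1+M2)/6=-652/165
seg 2: a=5, c=M2/2=-304/55, d=(M3−M2)/(6·1)=304/165, b=Δ2−h2·(2M2+M3)/6=-382/165
t_q=9/2 → seg 2, τ=1/2; S=5+-382/165·τ+-304/55·τ²+304/165·τ³=148/55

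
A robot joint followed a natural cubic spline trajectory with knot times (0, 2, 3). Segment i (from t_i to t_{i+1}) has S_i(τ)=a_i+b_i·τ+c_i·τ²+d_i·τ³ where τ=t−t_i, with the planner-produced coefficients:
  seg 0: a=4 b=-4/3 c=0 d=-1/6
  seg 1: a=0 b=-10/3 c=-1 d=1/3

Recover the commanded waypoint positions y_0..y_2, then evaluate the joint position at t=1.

y_0=4 y_1=0 y_2=-4
S(1) = 5/2

y_0 = S_0(0) = a_0 = 4
y_1 = S_1(0) = a_1 = 0
y_2 = S_1(1) = -4
t_q=1 is in segment 0 (τ=1); S_0(τ)=5/2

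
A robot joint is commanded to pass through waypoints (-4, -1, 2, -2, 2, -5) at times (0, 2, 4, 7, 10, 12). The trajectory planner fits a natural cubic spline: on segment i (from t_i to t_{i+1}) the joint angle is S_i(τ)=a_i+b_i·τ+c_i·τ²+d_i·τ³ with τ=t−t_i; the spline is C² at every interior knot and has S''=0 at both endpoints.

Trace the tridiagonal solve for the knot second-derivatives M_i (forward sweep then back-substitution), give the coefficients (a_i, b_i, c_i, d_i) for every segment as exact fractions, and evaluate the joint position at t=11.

  seg 0: a=-4 b=1637/1286 c=0 d=73/1286
  seg 1: a=-1 b=2513/1286 c=219/643 d=-365/1286
  seg 2: a=2 b=-115/1286 c=-876/643 d=10969/34722
  seg 3: a=-2 b=171/643 c=5713/3858 d=-13021/34722
  seg 4: a=2 b=-1253/1286 c=-1218/643 d=203/643
S(11) = -711/1286

Δ: Δ0=3/2, Δ1=3/2, Δ2=-4/3, Δ3=4/3, Δ4=-7/2
row 1: diag=8, rhs=0; c'=1/4, d'=0
row 2: denom=10−2·1/4=19/2; d'=(-17−2·0)/(19/2)=-34/19
row 3: denom=12−3·6/19=210/19; d'=(16−3·-34/19)/(210/19)=29/15
row 4: denom=10−3·19/70=643/70; d'=(-29−3·29/15)/(643/70)=-2436/643
back: M4=-2436/643
back: M3=29/15−19/70·-2436/643=5713/1929
back: M2=-34/19−6/19·5713/1929=-1752/643
back: M1=0−1/4·-1752/643=438/643
M: M0=0, M1=438/643, M2=-1752/643, M3=5713/1929, M4=-2436/643, M5=0
seg 0: a=-4, c=M0/2=0, d=(M1−M0)/(6·2)=73/1286, b=Δ0−h0·(2M0+M1)/6=1637/1286
seg 1: a=-1, c=M1/2=219/643, d=(M2−M1)/(6·2)=-365/1286, b=Δ1−h1·(2M1+M2)/6=2513/1286
seg 2: a=2, c=M2/2=-876/643, d=(M3−M2)/(6·3)=10969/34722, b=Δ2−h2·(2M2+M3)/6=-115/1286
seg 3: a=-2, c=M3/2=5713/3858, d=(M4−M3)/(6·3)=-13021/34722, b=Δ3−h3·(2M3+M4)/6=171/643
seg 4: a=2, c=M4/2=-1218/643, d=(M5−M4)/(6·2)=203/643, b=Δ4−h4·(2M4+M5)/6=-1253/1286
t_q=11 → seg 4, τ=1; S=2+-1253/1286·τ+-1218/643·τ²+203/643·τ³=-711/1286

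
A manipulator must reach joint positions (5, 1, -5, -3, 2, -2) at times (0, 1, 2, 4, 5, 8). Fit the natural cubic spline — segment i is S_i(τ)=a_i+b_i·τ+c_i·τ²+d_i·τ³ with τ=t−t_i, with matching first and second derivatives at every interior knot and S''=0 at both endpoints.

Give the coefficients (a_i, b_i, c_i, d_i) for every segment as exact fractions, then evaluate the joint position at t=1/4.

  seg 0: a=5 b=-9179/2859 c=0 d=-2257/2859
  seg 1: a=1 b=-15950/2859 c=-2257/953 d=5567/2859
  seg 2: a=-5 b=-12791/2859 c=3310/953 d=-2105/5718
  seg 3: a=-3 b=14299/2859 c=1205/953 d=-3619/2859
  seg 4: a=2 b=10672/2859 c=-2414/953 d=2414/8577
S(1/4) = 255253/60992

Δ: Δ0=-4, Δ1=-6, Δ2=1, Δ3=5, Δ4=-4/3
row 1: diag=4, rhs=-12; c'=1/4, d'=-3
row 2: denom=6−1·1/4=23/4; d'=(42−1·-3)/(23/4)=180/23
row 3: denom=6−2·8/23=122/23; d'=(24−2·180/23)/(122/23)=96/61
row 4: denom=8−1·23/122=953/122; d'=(-38−1·96/61)/(953/122)=-4828/953
back: M4=-4828/953
back: M3=96/61−23/122·-4828/953=2410/953
back: M2=180/23−8/23·2410/953=6620/953
back: M1=-3−1/4·6620/953=-4514/953
M: M0=0, M1=-4514/953, M2=6620/953, M3=2410/953, M4=-4828/953, M5=0
seg 0: a=5, c=M0/2=0, d=(M1−M0)/(6·1)=-2257/2859, b=Δ0−h0·(2M0+M1)/6=-9179/2859
seg 1: a=1, c=M1/2=-2257/953, d=(M2−M1)/(6·1)=5567/2859, b=Δ1−h1·(2M1+M2)/6=-15950/2859
seg 2: a=-5, c=M2/2=3310/953, d=(M3−M2)/(6·2)=-2105/5718, b=Δ2−h2·(2M2+M3)/6=-12791/2859
seg 3: a=-3, c=M3/2=1205/953, d=(M4−M3)/(6·1)=-3619/2859, b=Δ3−h3·(2M3+M4)/6=14299/2859
seg 4: a=2, c=M4/2=-2414/953, d=(M5−M4)/(6·3)=2414/8577, b=Δ4−h4·(2M4+M5)/6=10672/2859
t_q=1/4 → seg 0, τ=1/4; S=5+-9179/2859·τ+0·τ²+-2257/2859·τ³=255253/60992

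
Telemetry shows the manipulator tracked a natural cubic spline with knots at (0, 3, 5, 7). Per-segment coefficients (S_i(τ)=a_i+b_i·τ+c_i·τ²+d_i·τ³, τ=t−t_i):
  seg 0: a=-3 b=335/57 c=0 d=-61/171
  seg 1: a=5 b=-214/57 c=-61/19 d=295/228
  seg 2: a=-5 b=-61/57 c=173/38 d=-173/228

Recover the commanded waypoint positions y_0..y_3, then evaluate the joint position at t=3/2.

y_0 = S_0(0) = a_0 = -3
y_1 = S_1(0) = a_1 = 5
y_2 = S_2(0) = a_2 = -5
y_3 = S_2(2) = 5
t_q=3/2 is in segment 0 (τ=3/2); S_0(τ)=701/152

y_0=-3 y_1=5 y_2=-5 y_3=5
S(3/2) = 701/152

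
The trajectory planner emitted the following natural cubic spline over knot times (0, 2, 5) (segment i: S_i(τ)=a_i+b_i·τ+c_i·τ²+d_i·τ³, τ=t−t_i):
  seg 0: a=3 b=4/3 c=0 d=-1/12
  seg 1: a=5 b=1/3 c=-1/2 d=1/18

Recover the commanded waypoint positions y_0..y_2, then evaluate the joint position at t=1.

y_0 = S_0(0) = a_0 = 3
y_1 = S_1(0) = a_1 = 5
y_2 = S_1(3) = 3
t_q=1 is in segment 0 (τ=1); S_0(τ)=17/4

y_0=3 y_1=5 y_2=3
S(1) = 17/4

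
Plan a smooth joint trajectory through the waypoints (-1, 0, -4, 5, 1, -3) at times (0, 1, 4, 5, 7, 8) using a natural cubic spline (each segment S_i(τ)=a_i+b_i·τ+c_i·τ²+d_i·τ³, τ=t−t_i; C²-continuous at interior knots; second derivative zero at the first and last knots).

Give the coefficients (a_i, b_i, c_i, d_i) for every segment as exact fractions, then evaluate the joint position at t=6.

Δ: Δ0=1, Δ1=-4/3, Δ2=9, Δ3=-2, Δ4=-4
row 1: diag=8, rhs=-14; c'=3/8, d'=-7/4
row 2: denom=8−3·3/8=55/8; d'=(62−3·-7/4)/(55/8)=538/55
row 3: denom=6−1·8/55=322/55; d'=(-66−1·538/55)/(322/55)=-2084/161
row 4: denom=6−2·55/161=856/161; d'=(-12−2·-2084/161)/(856/161)=559/214
back: M4=559/214
back: M3=-2084/161−55/161·559/214=-2961/214
back: M2=538/55−8/55·-2961/214=1262/107
back: M1=-7/4−3/8·1262/107=-1321/214
M: M0=0, M1=-1321/214, M2=1262/107, M3=-2961/214, M4=559/214, M5=0
seg 0: a=-1, c=M0/2=0, d=(M1−M0)/(6·1)=-1321/1284, b=Δ0−h0·(2M0+M1)/6=2605/1284
seg 1: a=0, c=M1/2=-1321/428, d=(M2−M1)/(6·3)=3845/3852, b=Δ1−h1·(2M1+M2)/6=-679/642
seg 2: a=-4, c=M2/2=631/107, d=(M3−M2)/(6·1)=-5485/1284, b=Δ2−h2·(2M2+M3)/6=9469/1284
seg 3: a=5, c=M3/2=-2961/428, d=(M4−M3)/(6·2)=440/321, b=Δ3−h3·(2M3+M4)/6=4079/642
seg 4: a=1, c=M4/2=559/428, d=(M5−M4)/(6·1)=-559/1284, b=Δ4−h4·(2M4+M5)/6=-3127/642
t_q=6 → seg 3, τ=1; S=5+4079/642·τ+-2961/428·τ²+440/321·τ³=2485/428

  seg 0: a=-1 b=2605/1284 c=0 d=-1321/1284
  seg 1: a=0 b=-679/642 c=-1321/428 d=3845/3852
  seg 2: a=-4 b=9469/1284 c=631/107 d=-5485/1284
  seg 3: a=5 b=4079/642 c=-2961/428 d=440/321
  seg 4: a=1 b=-3127/642 c=559/428 d=-559/1284
S(6) = 2485/428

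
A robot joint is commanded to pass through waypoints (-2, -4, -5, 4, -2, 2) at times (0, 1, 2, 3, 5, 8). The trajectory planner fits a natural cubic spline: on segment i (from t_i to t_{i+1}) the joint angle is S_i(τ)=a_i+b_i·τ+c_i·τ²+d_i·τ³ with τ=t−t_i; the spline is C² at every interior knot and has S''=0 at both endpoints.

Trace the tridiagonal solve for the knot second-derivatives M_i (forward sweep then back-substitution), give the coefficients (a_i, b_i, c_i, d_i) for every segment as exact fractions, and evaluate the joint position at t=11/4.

  seg 0: a=-2 b=-211/150 c=0 d=-89/150
  seg 1: a=-4 b=-239/75 c=-89/50 d=119/30
  seg 2: a=-5 b=773/150 c=253/25 d=-941/150
  seg 3: a=4 b=493/75 c=-87/10 d=587/300
  seg 4: a=-2 b=-356/75 c=76/25 d=-76/225
S(11/4) = 1223/640

Δ: Δ0=-2, Δ1=-1, Δ2=9, Δ3=-3, Δ4=4/3
row 1: diag=4, rhs=6; c'=1/4, d'=3/2
row 2: denom=4−1·1/4=15/4; d'=(60−1·3/2)/(15/4)=78/5
row 3: denom=6−1·4/15=86/15; d'=(-72−1·78/5)/(86/15)=-657/43
row 4: denom=10−2·15/43=400/43; d'=(26−2·-657/43)/(400/43)=152/25
back: M4=152/25
back: M3=-657/43−15/43·152/25=-87/5
back: M2=78/5−4/15·-87/5=506/25
back: M1=3/2−1/4·506/25=-89/25
M: M0=0, M1=-89/25, M2=506/25, M3=-87/5, M4=152/25, M5=0
seg 0: a=-2, c=M0/2=0, d=(M1−M0)/(6·1)=-89/150, b=Δ0−h0·(2M0+M1)/6=-211/150
seg 1: a=-4, c=M1/2=-89/50, d=(M2−M1)/(6·1)=119/30, b=Δ1−h1·(2M1+M2)/6=-239/75
seg 2: a=-5, c=M2/2=253/25, d=(M3−M2)/(6·1)=-941/150, b=Δ2−h2·(2M2+M3)/6=773/150
seg 3: a=4, c=M3/2=-87/10, d=(M4−M3)/(6·2)=587/300, b=Δ3−h3·(2M3+M4)/6=493/75
seg 4: a=-2, c=M4/2=76/25, d=(M5−M4)/(6·3)=-76/225, b=Δ4−h4·(2M4+M5)/6=-356/75
t_q=11/4 → seg 2, τ=3/4; S=-5+773/150·τ+253/25·τ²+-941/150·τ³=1223/640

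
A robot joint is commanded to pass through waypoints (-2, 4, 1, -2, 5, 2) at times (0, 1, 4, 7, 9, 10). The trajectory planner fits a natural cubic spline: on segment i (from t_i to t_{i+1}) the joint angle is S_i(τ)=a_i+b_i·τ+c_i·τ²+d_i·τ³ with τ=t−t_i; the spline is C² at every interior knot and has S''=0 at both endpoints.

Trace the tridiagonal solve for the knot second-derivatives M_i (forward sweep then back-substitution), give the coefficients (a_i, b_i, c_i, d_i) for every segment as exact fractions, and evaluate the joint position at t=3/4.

  seg 0: a=-2 b=5101/740 c=0 d=-661/740
  seg 1: a=4 b=1559/370 c=-1983/740 d=697/2220
  seg 2: a=1 b=-2507/740 c=27/185 d=13/60
  seg 3: a=-2 b=247/74 c=1551/740 d=-1491/1480
  seg 4: a=5 b=-68/185 c=-1461/370 d=487/370
S(3/4) = 132281/47360

Δ: Δ0=6, Δ1=-1, Δ2=-1, Δ3=7/2, Δ4=-3
row 1: diag=8, rhs=-42; c'=3/8, d'=-21/4
row 2: denom=12−3·3/8=87/8; d'=(0−3·-21/4)/(87/8)=42/29
row 3: denom=10−3·8/29=266/29; d'=(27−3·42/29)/(266/29)=657/266
row 4: denom=6−2·29/133=740/133; d'=(-39−2·657/266)/(740/133)=-1461/185
back: M4=-1461/185
back: M3=657/266−29/133·-1461/185=1551/370
back: M2=42/29−8/29·1551/370=54/185
back: M1=-21/4−3/8·54/185=-1983/370
M: M0=0, M1=-1983/370, M2=54/185, M3=1551/370, M4=-1461/185, M5=0
seg 0: a=-2, c=M0/2=0, d=(M1−M0)/(6·1)=-661/740, b=Δ0−h0·(2M0+M1)/6=5101/740
seg 1: a=4, c=M1/2=-1983/740, d=(M2−M1)/(6·3)=697/2220, b=Δ1−h1·(2M1+M2)/6=1559/370
seg 2: a=1, c=M2/2=27/185, d=(M3−M2)/(6·3)=13/60, b=Δ2−h2·(2M2+M3)/6=-2507/740
seg 3: a=-2, c=M3/2=1551/740, d=(M4−M3)/(6·2)=-1491/1480, b=Δ3−h3·(2M3+M4)/6=247/74
seg 4: a=5, c=M4/2=-1461/370, d=(M5−M4)/(6·1)=487/370, b=Δ4−h4·(2M4+M5)/6=-68/185
t_q=3/4 → seg 0, τ=3/4; S=-2+5101/740·τ+0·τ²+-661/740·τ³=132281/47360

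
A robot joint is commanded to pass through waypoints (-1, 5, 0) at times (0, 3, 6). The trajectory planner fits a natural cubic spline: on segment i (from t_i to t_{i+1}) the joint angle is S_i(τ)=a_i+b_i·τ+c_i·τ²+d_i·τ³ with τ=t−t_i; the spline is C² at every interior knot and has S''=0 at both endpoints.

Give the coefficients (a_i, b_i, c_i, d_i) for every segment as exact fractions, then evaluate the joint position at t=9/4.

Δ: Δ0=2, Δ1=-5/3
row 1: diag=12, rhs=-22; c'=1/4, d'=-11/6
back: M1=-11/6
M: M0=0, M1=-11/6, M2=0
seg 0: a=-1, c=M0/2=0, d=(M1−M0)/(6·3)=-11/108, b=Δ0−h0·(2M0+M1)/6=35/12
seg 1: a=5, c=M1/2=-11/12, d=(M2−M1)/(6·3)=11/108, b=Δ1−h1·(2M1+M2)/6=1/6
t_q=9/4 → seg 0, τ=9/4; S=-1+35/12·τ+0·τ²+-11/108·τ³=1127/256

  seg 0: a=-1 b=35/12 c=0 d=-11/108
  seg 1: a=5 b=1/6 c=-11/12 d=11/108
S(9/4) = 1127/256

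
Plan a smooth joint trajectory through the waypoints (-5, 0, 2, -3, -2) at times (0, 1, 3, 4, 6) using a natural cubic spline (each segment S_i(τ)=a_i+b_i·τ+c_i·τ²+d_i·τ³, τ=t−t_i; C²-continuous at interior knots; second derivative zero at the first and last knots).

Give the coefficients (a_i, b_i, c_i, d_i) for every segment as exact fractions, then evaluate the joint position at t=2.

Δ: Δ0=5, Δ1=1, Δ2=-5, Δ3=1/2
row 1: diag=6, rhs=-24; c'=1/3, d'=-4
row 2: denom=6−2·1/3=16/3; d'=(-36−2·-4)/(16/3)=-21/4
row 3: denom=6−1·3/16=93/16; d'=(33−1·-21/4)/(93/16)=204/31
back: M3=204/31
back: M2=-21/4−3/16·204/31=-201/31
back: M1=-4−1/3·-201/31=-57/31
M: M0=0, M1=-57/31, M2=-201/31, M3=204/31, M4=0
seg 0: a=-5, c=M0/2=0, d=(M1−M0)/(6·1)=-19/62, b=Δ0−h0·(2M0+M1)/6=329/62
seg 1: a=0, c=M1/2=-57/62, d=(M2−M1)/(6·2)=-12/31, b=Δ1−h1·(2M1+M2)/6=136/31
seg 2: a=2, c=M2/2=-201/62, d=(M3−M2)/(6·1)=135/62, b=Δ2−h2·(2M2+M3)/6=-122/31
seg 3: a=-3, c=M3/2=102/31, d=(M4−M3)/(6·2)=-17/31, b=Δ3−h3·(2M3+M4)/6=-241/62
t_q=2 → seg 1, τ=1; S=0+136/31·τ+-57/62·τ²+-12/31·τ³=191/62

  seg 0: a=-5 b=329/62 c=0 d=-19/62
  seg 1: a=0 b=136/31 c=-57/62 d=-12/31
  seg 2: a=2 b=-122/31 c=-201/62 d=135/62
  seg 3: a=-3 b=-241/62 c=102/31 d=-17/31
S(2) = 191/62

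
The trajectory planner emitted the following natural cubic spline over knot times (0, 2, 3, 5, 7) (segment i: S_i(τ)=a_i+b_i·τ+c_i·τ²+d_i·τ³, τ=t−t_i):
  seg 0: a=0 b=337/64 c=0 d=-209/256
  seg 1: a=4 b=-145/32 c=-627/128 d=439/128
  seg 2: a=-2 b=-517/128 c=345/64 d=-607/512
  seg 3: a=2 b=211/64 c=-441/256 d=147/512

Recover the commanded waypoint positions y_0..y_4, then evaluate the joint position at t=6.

y_0 = S_0(0) = a_0 = 0
y_1 = S_1(0) = a_1 = 4
y_2 = S_2(0) = a_2 = -2
y_3 = S_3(0) = a_3 = 2
y_4 = S_3(2) = 4
t_q=6 is in segment 3 (τ=1); S_3(τ)=1977/512

y_0=0 y_1=4 y_2=-2 y_3=2 y_4=4
S(6) = 1977/512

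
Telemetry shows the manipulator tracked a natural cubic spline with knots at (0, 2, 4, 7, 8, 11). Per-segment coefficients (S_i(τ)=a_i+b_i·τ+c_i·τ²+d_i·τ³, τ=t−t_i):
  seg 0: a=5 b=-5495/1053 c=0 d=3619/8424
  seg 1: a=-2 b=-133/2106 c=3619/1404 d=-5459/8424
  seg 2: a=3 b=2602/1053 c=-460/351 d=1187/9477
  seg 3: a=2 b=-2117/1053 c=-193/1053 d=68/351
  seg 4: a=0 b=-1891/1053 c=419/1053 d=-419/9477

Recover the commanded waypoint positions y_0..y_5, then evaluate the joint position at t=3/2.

y_0 = S_0(0) = a_0 = 5
y_1 = S_1(0) = a_1 = -2
y_2 = S_2(0) = a_2 = 3
y_3 = S_3(0) = a_3 = 2
y_4 = S_4(0) = a_4 = 0
y_5 = S_4(3) = -3
t_q=3/2 is in segment 0 (τ=3/2); S_0(τ)=-30949/22464

y_0=5 y_1=-2 y_2=3 y_3=2 y_4=0 y_5=-3
S(3/2) = -30949/22464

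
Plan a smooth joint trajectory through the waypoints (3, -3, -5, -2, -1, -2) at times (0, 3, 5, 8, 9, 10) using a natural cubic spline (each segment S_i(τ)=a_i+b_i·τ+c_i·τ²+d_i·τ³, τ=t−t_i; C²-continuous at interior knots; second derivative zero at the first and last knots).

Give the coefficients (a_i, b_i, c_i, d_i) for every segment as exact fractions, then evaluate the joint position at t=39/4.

Δ: Δ0=-2, Δ1=-1, Δ2=1, Δ3=1, Δ4=-1
row 1: diag=10, rhs=6; c'=1/5, d'=3/5
row 2: denom=10−2·1/5=48/5; d'=(12−2·3/5)/(48/5)=9/8
row 3: denom=8−3·5/16=113/16; d'=(0−3·9/8)/(113/16)=-54/113
row 4: denom=4−1·16/113=436/113; d'=(-12−1·-54/113)/(436/113)=-651/218
back: M4=-651/218
back: M3=-54/113−16/113·-651/218=-6/109
back: M2=9/8−5/16·-6/109=249/218
back: M1=3/5−1/5·249/218=81/218
M: M0=0, M1=81/218, M2=249/218, M3=-6/109, M4=-651/218, M5=0
seg 0: a=3, c=M0/2=0, d=(M1−M0)/(6·3)=9/436, b=Δ0−h0·(2M0+M1)/6=-953/436
seg 1: a=-3, c=M1/2=81/436, d=(M2−M1)/(6·2)=7/109, b=Δ1−h1·(2M1+M2)/6=-355/218
seg 2: a=-5, c=M2/2=249/436, d=(M3−M2)/(6·3)=-29/436, b=Δ2−h2·(2M2+M3)/6=-25/218
seg 3: a=-2, c=M3/2=-3/109, d=(M4−M3)/(6·1)=-213/436, b=Δ3−h3·(2M3+M4)/6=661/436
seg 4: a=-1, c=M4/2=-651/436, d=(M5−M4)/(6·1)=217/436, b=Δ4−h4·(2M4+M5)/6=-1/218
t_q=39/4 → seg 4, τ=3/4; S=-1+-1/218·τ+-651/436·τ²+217/436·τ³=-45577/27904

  seg 0: a=3 b=-953/436 c=0 d=9/436
  seg 1: a=-3 b=-355/218 c=81/436 d=7/109
  seg 2: a=-5 b=-25/218 c=249/436 d=-29/436
  seg 3: a=-2 b=661/436 c=-3/109 d=-213/436
  seg 4: a=-1 b=-1/218 c=-651/436 d=217/436
S(39/4) = -45577/27904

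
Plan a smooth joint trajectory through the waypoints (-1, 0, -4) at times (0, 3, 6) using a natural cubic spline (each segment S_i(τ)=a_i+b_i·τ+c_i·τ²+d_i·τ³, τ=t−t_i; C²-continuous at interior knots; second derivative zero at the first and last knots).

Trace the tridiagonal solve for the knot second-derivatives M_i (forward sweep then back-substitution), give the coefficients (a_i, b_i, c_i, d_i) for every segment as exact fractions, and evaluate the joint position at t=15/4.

  seg 0: a=-1 b=3/4 c=0 d=-5/108
  seg 1: a=0 b=-1/2 c=-5/12 d=5/108
S(15/4) = -151/256

Δ: Δ0=1/3, Δ1=-4/3
row 1: diag=12, rhs=-10; c'=1/4, d'=-5/6
back: M1=-5/6
M: M0=0, M1=-5/6, M2=0
seg 0: a=-1, c=M0/2=0, d=(M1−M0)/(6·3)=-5/108, b=Δ0−h0·(2M0+M1)/6=3/4
seg 1: a=0, c=M1/2=-5/12, d=(M2−M1)/(6·3)=5/108, b=Δ1−h1·(2M1+M2)/6=-1/2
t_q=15/4 → seg 1, τ=3/4; S=0+-1/2·τ+-5/12·τ²+5/108·τ³=-151/256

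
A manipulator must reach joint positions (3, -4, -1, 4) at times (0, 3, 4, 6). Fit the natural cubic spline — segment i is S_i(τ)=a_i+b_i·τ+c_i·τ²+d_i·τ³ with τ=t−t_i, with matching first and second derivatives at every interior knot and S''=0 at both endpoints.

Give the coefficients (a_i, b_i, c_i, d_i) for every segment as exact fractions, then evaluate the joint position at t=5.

  seg 0: a=3 b=-1243/282 c=0 d=65/282
  seg 1: a=-4 b=256/141 c=195/94 d=-251/282
  seg 2: a=-1 b=929/282 c=-28/47 d=14/141
S(5) = 169/94

Δ: Δ0=-7/3, Δ1=3, Δ2=5/2
row 1: diag=8, rhs=32; c'=1/8, d'=4
row 2: denom=6−1·1/8=47/8; d'=(-3−1·4)/(47/8)=-56/47
back: M2=-56/47
back: M1=4−1/8·-56/47=195/47
M: M0=0, M1=195/47, M2=-56/47, M3=0
seg 0: a=3, c=M0/2=0, d=(M1−M0)/(6·3)=65/282, b=Δ0−h0·(2M0+M1)/6=-1243/282
seg 1: a=-4, c=M1/2=195/94, d=(M2−M1)/(6·1)=-251/282, b=Δ1−h1·(2M1+M2)/6=256/141
seg 2: a=-1, c=M2/2=-28/47, d=(M3−M2)/(6·2)=14/141, b=Δ2−h2·(2M2+M3)/6=929/282
t_q=5 → seg 2, τ=1; S=-1+929/282·τ+-28/47·τ²+14/141·τ³=169/94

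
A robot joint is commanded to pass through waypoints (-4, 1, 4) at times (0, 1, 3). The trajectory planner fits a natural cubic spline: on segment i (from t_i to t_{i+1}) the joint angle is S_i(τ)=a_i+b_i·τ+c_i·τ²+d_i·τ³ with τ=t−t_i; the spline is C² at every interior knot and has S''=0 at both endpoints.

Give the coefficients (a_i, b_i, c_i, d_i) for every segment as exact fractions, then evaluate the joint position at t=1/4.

Δ: Δ0=5, Δ1=3/2
row 1: diag=6, rhs=-21; c'=1/3, d'=-7/2
back: M1=-7/2
M: M0=0, M1=-7/2, M2=0
seg 0: a=-4, c=M0/2=0, d=(M1−M0)/(6·1)=-7/12, b=Δ0−h0·(2M0+M1)/6=67/12
seg 1: a=1, c=M1/2=-7/4, d=(M2−M1)/(6·2)=7/24, b=Δ1−h1·(2M1+M2)/6=23/6
t_q=1/4 → seg 0, τ=1/4; S=-4+67/12·τ+0·τ²+-7/12·τ³=-669/256

  seg 0: a=-4 b=67/12 c=0 d=-7/12
  seg 1: a=1 b=23/6 c=-7/4 d=7/24
S(1/4) = -669/256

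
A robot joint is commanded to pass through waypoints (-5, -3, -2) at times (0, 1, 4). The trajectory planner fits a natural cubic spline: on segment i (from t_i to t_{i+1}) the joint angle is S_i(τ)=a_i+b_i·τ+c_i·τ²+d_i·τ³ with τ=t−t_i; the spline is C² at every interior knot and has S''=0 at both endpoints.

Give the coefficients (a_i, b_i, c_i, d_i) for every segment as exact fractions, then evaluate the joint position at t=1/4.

  seg 0: a=-5 b=53/24 c=0 d=-5/24
  seg 1: a=-3 b=19/12 c=-5/8 d=5/72
S(1/4) = -2279/512

Δ: Δ0=2, Δ1=1/3
row 1: diag=8, rhs=-10; c'=3/8, d'=-5/4
back: M1=-5/4
M: M0=0, M1=-5/4, M2=0
seg 0: a=-5, c=M0/2=0, d=(M1−M0)/(6·1)=-5/24, b=Δ0−h0·(2M0+M1)/6=53/24
seg 1: a=-3, c=M1/2=-5/8, d=(M2−M1)/(6·3)=5/72, b=Δ1−h1·(2M1+M2)/6=19/12
t_q=1/4 → seg 0, τ=1/4; S=-5+53/24·τ+0·τ²+-5/24·τ³=-2279/512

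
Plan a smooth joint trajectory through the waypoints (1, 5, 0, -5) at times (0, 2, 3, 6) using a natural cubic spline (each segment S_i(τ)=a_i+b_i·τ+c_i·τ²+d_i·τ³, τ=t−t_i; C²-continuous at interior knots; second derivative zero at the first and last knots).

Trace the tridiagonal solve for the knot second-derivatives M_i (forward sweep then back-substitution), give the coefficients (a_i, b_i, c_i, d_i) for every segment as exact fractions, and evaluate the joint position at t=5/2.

  seg 0: a=1 b=638/141 c=0 d=-89/141
  seg 1: a=5 b=-430/141 c=-178/47 d=259/141
  seg 2: a=0 b=-721/141 c=81/47 d=-9/47
S(5/2) = 1037/376

Δ: Δ0=2, Δ1=-5, Δ2=-5/3
row 1: diag=6, rhs=-42; c'=1/6, d'=-7
row 2: denom=8−1·1/6=47/6; d'=(20−1·-7)/(47/6)=162/47
back: M2=162/47
back: M1=-7−1/6·162/47=-356/47
M: M0=0, M1=-356/47, M2=162/47, M3=0
seg 0: a=1, c=M0/2=0, d=(M1−M0)/(6·2)=-89/141, b=Δ0−h0·(2M0+M1)/6=638/141
seg 1: a=5, c=M1/2=-178/47, d=(M2−M1)/(6·1)=259/141, b=Δ1−h1·(2M1+M2)/6=-430/141
seg 2: a=0, c=M2/2=81/47, d=(M3−M2)/(6·3)=-9/47, b=Δ2−h2·(2M2+M3)/6=-721/141
t_q=5/2 → seg 1, τ=1/2; S=5+-430/141·τ+-178/47·τ²+259/141·τ³=1037/376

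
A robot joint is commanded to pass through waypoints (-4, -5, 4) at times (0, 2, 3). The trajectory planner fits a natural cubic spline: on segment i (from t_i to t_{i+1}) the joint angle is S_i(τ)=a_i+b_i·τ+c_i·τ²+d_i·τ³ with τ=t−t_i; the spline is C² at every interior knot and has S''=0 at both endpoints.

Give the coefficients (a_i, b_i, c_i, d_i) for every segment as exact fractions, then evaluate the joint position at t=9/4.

Δ: Δ0=-1/2, Δ1=9
row 1: diag=6, rhs=57; c'=1/6, d'=19/2
back: M1=19/2
M: M0=0, M1=19/2, M2=0
seg 0: a=-4, c=M0/2=0, d=(M1−M0)/(6·2)=19/24, b=Δ0−h0·(2M0+M1)/6=-11/3
seg 1: a=-5, c=M1/2=19/4, d=(M2−M1)/(6·1)=-19/12, b=Δ1−h1·(2M1+M2)/6=35/6
t_q=9/4 → seg 1, τ=1/4; S=-5+35/6·τ+19/4·τ²+-19/12·τ³=-837/256

  seg 0: a=-4 b=-11/3 c=0 d=19/24
  seg 1: a=-5 b=35/6 c=19/4 d=-19/12
S(9/4) = -837/256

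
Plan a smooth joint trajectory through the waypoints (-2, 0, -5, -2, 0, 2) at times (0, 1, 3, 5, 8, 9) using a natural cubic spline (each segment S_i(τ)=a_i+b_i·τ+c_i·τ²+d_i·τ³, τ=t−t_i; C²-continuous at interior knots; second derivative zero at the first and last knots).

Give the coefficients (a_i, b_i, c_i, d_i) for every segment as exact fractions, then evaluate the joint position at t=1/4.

Δ: Δ0=2, Δ1=-5/2, Δ2=3/2, Δ3=2/3, Δ4=2
row 1: diag=6, rhs=-27; c'=1/3, d'=-9/2
row 2: denom=8−2·1/3=22/3; d'=(24−2·-9/2)/(22/3)=9/2
row 3: denom=10−2·3/11=104/11; d'=(-5−2·9/2)/(104/11)=-77/52
row 4: denom=8−3·33/104=733/104; d'=(8−3·-77/52)/(733/104)=1294/733
back: M4=1294/733
back: M3=-77/52−33/104·1294/733=-1496/733
back: M2=9/2−3/11·-1496/733=7413/1466
back: M1=-9/2−1/3·7413/1466=-4534/733
M: M0=0, M1=-4534/733, M2=7413/1466, M3=-1496/733, M4=1294/733, M5=0
seg 0: a=-2, c=M0/2=0, d=(M1−M0)/(6·1)=-2267/2199, b=Δ0−h0·(2M0+M1)/6=6665/2199
seg 1: a=0, c=M1/2=-2267/733, d=(M2−M1)/(6·2)=16481/17592, b=Δ1−h1·(2M1+M2)/6=-136/2199
seg 2: a=-5, c=M2/2=7413/2932, d=(M3−M2)/(6·2)=-10405/17592, b=Δ2−h2·(2M2+M3)/6=-5237/4398
seg 3: a=-2, c=M3/2=-748/733, d=(M4−M3)/(6·3)=155/733, b=Δ3−h3·(2M3+M4)/6=4013/2199
seg 4: a=0, c=M4/2=647/733, d=(M5−M4)/(6·1)=-647/2199, b=Δ4−h4·(2M4+M5)/6=3104/2199
t_q=1/4 → seg 0, τ=1/4; S=-2+6665/2199·τ+0·τ²+-2267/2199·τ³=-59033/46912

  seg 0: a=-2 b=6665/2199 c=0 d=-2267/2199
  seg 1: a=0 b=-136/2199 c=-2267/733 d=16481/17592
  seg 2: a=-5 b=-5237/4398 c=7413/2932 d=-10405/17592
  seg 3: a=-2 b=4013/2199 c=-748/733 d=155/733
  seg 4: a=0 b=3104/2199 c=647/733 d=-647/2199
S(1/4) = -59033/46912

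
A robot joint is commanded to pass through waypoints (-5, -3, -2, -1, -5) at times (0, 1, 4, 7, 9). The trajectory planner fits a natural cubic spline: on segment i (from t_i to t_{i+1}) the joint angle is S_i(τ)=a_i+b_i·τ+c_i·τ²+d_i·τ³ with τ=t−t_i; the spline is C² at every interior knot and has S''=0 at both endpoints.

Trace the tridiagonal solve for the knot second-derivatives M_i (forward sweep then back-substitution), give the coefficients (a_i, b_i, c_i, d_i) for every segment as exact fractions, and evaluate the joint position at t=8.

  seg 0: a=-5 b=901/399 c=0 d=-103/399
  seg 1: a=-3 b=592/399 c=-103/133 d=52/399
  seg 2: a=-2 b=142/399 c=53/133 d=-18/133
  seg 3: a=-1 b=-362/399 c=-109/133 d=109/798
S(8) = -689/266

Δ: Δ0=2, Δ1=1/3, Δ2=1/3, Δ3=-2
row 1: diag=8, rhs=-10; c'=3/8, d'=-5/4
row 2: denom=12−3·3/8=87/8; d'=(0−3·-5/4)/(87/8)=10/29
row 3: denom=10−3·8/29=266/29; d'=(-14−3·10/29)/(266/29)=-218/133
back: M3=-218/133
back: M2=10/29−8/29·-218/133=106/133
back: M1=-5/4−3/8·106/133=-206/133
M: M0=0, M1=-206/133, M2=106/133, M3=-218/133, M4=0
seg 0: a=-5, c=M0/2=0, d=(M1−M0)/(6·1)=-103/399, b=Δ0−h0·(2M0+M1)/6=901/399
seg 1: a=-3, c=M1/2=-103/133, d=(M2−M1)/(6·3)=52/399, b=Δ1−h1·(2M1+M2)/6=592/399
seg 2: a=-2, c=M2/2=53/133, d=(M3−M2)/(6·3)=-18/133, b=Δ2−h2·(2M2+M3)/6=142/399
seg 3: a=-1, c=M3/2=-109/133, d=(M4−M3)/(6·2)=109/798, b=Δ3−h3·(2M3+M4)/6=-362/399
t_q=8 → seg 3, τ=1; S=-1+-362/399·τ+-109/133·τ²+109/798·τ³=-689/266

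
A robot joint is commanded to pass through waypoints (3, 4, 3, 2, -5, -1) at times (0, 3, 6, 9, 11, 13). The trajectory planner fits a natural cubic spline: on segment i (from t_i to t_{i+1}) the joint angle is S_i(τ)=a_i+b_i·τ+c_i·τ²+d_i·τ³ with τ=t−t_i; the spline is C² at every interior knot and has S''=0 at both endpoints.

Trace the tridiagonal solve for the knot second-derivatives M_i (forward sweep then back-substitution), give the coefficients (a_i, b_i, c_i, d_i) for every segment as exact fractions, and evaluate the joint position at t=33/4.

  seg 0: a=3 b=1931/3132 c=0 d=-887/28188
  seg 1: a=4 b=-365/1566 c=-887/3132 d=2347/28188
  seg 2: a=3 b=989/3132 c=365/783 d=-6413/28188
  seg 3: a=2 b=-4745/1566 c=-1651/1044 d=4217/6264
  seg 4: a=-5 b=-1000/783 c=1283/522 d=-1283/3132
S(33/4) = 77483/22272

Δ: Δ0=1/3, Δ1=-1/3, Δ2=-1/3, Δ3=-7/2, Δ4=2
row 1: diag=12, rhs=-4; c'=1/4, d'=-1/3
row 2: denom=12−3·1/4=45/4; d'=(0−3·-1/3)/(45/4)=4/45
row 3: denom=10−3·4/15=46/5; d'=(-19−3·4/45)/(46/5)=-289/138
row 4: denom=8−2·5/23=174/23; d'=(33−2·-289/138)/(174/23)=1283/261
back: M4=1283/261
back: M3=-289/138−5/23·1283/261=-1651/522
back: M2=4/45−4/15·-1651/522=730/783
back: M1=-1/3−1/4·730/783=-887/1566
M: M0=0, M1=-887/1566, M2=730/783, M3=-1651/522, M4=1283/261, M5=0
seg 0: a=3, c=M0/2=0, d=(M1−M0)/(6·3)=-887/28188, b=Δ0−h0·(2M0+M1)/6=1931/3132
seg 1: a=4, c=M1/2=-887/3132, d=(M2−M1)/(6·3)=2347/28188, b=Δ1−h1·(2M1+M2)/6=-365/1566
seg 2: a=3, c=M2/2=365/783, d=(M3−M2)/(6·3)=-6413/28188, b=Δ2−h2·(2M2+M3)/6=989/3132
seg 3: a=2, c=M3/2=-1651/1044, d=(M4−M3)/(6·2)=4217/6264, b=Δ3−h3·(2M3+M4)/6=-4745/1566
seg 4: a=-5, c=M4/2=1283/522, d=(M5−M4)/(6·2)=-1283/3132, b=Δ4−h4·(2M4+M5)/6=-1000/783
t_q=33/4 → seg 2, τ=9/4; S=3+989/3132·τ+365/783·τ²+-6413/28188·τ³=77483/22272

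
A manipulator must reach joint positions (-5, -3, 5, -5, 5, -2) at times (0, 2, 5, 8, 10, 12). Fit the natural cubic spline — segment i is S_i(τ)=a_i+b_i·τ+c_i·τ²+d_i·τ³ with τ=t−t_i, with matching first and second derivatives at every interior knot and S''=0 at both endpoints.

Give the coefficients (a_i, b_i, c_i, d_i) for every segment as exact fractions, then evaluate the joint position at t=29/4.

Δ: Δ0=1, Δ1=8/3, Δ2=-10/3, Δ3=5, Δ4=-7/2
row 1: diag=10, rhs=10; c'=3/10, d'=1
row 2: denom=12−3·3/10=111/10; d'=(-36−3·1)/(111/10)=-130/37
row 3: denom=10−3·10/37=340/37; d'=(50−3·-130/37)/(340/37)=112/17
row 4: denom=8−2·37/170=643/85; d'=(-51−2·112/17)/(643/85)=-5455/643
back: M4=-5455/643
back: M3=112/17−37/170·-5455/643=10847/1286
back: M2=-130/37−10/37·10847/1286=-3725/643
back: M1=1−3/10·-3725/643=3521/1286
M: M0=0, M1=3521/1286, M2=-3725/643, M3=10847/1286, M4=-5455/643, M5=0
seg 0: a=-5, c=M0/2=0, d=(M1−M0)/(6·2)=3521/15432, b=Δ0−h0·(2M0+M1)/6=337/3858
seg 1: a=-3, c=M1/2=3521/2572, d=(M2−M1)/(6·3)=-1219/2572, b=Δ1−h1·(2M1+M2)/6=5450/1929
seg 2: a=5, c=M2/2=-3725/1286, d=(M3−M2)/(6·3)=2033/2572, b=Δ2−h2·(2M2+M3)/6=-13561/7716
seg 3: a=-5, c=M3/2=10847/2572, d=(M4−M3)/(6·2)=-21757/15432, b=Δ3−h3·(2M3+M4)/6=4253/1929
seg 4: a=5, c=M4/2=-5455/1286, d=(M5−M4)/(6·2)=5455/7716, b=Δ4−h4·(2M4+M5)/6=8317/3858
t_q=29/4 → seg 2, τ=9/4; S=5+-13561/7716·τ+-3725/1286·τ²+2033/2572·τ³=-759631/164608

  seg 0: a=-5 b=337/3858 c=0 d=3521/15432
  seg 1: a=-3 b=5450/1929 c=3521/2572 d=-1219/2572
  seg 2: a=5 b=-13561/7716 c=-3725/1286 d=2033/2572
  seg 3: a=-5 b=4253/1929 c=10847/2572 d=-21757/15432
  seg 4: a=5 b=8317/3858 c=-5455/1286 d=5455/7716
S(29/4) = -759631/164608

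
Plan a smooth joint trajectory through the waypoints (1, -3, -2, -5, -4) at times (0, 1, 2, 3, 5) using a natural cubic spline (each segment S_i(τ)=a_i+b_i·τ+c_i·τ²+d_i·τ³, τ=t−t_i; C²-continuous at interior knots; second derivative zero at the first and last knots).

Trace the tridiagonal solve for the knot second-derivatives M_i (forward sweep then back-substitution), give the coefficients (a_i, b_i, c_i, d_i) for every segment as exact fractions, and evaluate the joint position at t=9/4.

  seg 0: a=1 b=-973/172 c=0 d=285/172
  seg 1: a=-3 b=-59/86 c=855/172 d=-565/172
  seg 2: a=-2 b=-103/172 c=-210/43 d=427/172
  seg 3: a=-5 b=-251/86 c=441/172 d=-147/344
S(9/4) = -26597/11008

Δ: Δ0=-4, Δ1=1, Δ2=-3, Δ3=1/2
row 1: diag=4, rhs=30; c'=1/4, d'=15/2
row 2: denom=4−1·1/4=15/4; d'=(-24−1·15/2)/(15/4)=-42/5
row 3: denom=6−1·4/15=86/15; d'=(21−1·-42/5)/(86/15)=441/86
back: M3=441/86
back: M2=-42/5−4/15·441/86=-420/43
back: M1=15/2−1/4·-420/43=855/86
M: M0=0, M1=855/86, M2=-420/43, M3=441/86, M4=0
seg 0: a=1, c=M0/2=0, d=(M1−M0)/(6·1)=285/172, b=Δ0−h0·(2M0+M1)/6=-973/172
seg 1: a=-3, c=M1/2=855/172, d=(M2−M1)/(6·1)=-565/172, b=Δ1−h1·(2M1+M2)/6=-59/86
seg 2: a=-2, c=M2/2=-210/43, d=(M3−M2)/(6·1)=427/172, b=Δ2−h2·(2M2+M3)/6=-103/172
seg 3: a=-5, c=M3/2=441/172, d=(M4−M3)/(6·2)=-147/344, b=Δ3−h3·(2M3+M4)/6=-251/86
t_q=9/4 → seg 2, τ=1/4; S=-2+-103/172·τ+-210/43·τ²+427/172·τ³=-26597/11008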